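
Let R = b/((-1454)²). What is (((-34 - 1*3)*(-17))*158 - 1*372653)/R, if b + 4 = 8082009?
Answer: -577726593436/8082005 ≈ -71483.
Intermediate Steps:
b = 8082005 (b = -4 + 8082009 = 8082005)
R = 8082005/2114116 (R = 8082005/((-1454)²) = 8082005/2114116 ≈ 3.8229)
(((-34 - 1*3)*(-17))*158 - 1*372653)/R = (((-34 - 1*3)*(-17))*158 - 1*372653)/(8082005/2114116) = (((-34 - 3)*(-17))*158 - 372653)*(2114116/8082005) = (-37*(-17)*158 - 372653)*(2114116/8082005) = (629*158 - 372653)*(2114116/8082005) = (99382 - 372653)*(2114116/8082005) = -273271*2114116/8082005 = -577726593436/8082005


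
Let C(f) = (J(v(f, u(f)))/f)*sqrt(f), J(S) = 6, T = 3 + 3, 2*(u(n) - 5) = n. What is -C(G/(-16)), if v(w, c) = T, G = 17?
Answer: 24*I*sqrt(17)/17 ≈ 5.8209*I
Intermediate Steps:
u(n) = 5 + n/2
T = 6
v(w, c) = 6
C(f) = 6/sqrt(f) (C(f) = (6/f)*sqrt(f) = 6/sqrt(f))
-C(G/(-16)) = -6/sqrt(17/(-16)) = -6/sqrt(17*(-1/16)) = -6/sqrt(-17/16) = -6*(-4*I*sqrt(17)/17) = -(-24)*I*sqrt(17)/17 = 24*I*sqrt(17)/17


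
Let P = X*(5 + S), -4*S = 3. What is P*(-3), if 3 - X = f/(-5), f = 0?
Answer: -153/4 ≈ -38.250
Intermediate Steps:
S = -3/4 (S = -1/4*3 = -3/4 ≈ -0.75000)
X = 3 (X = 3 - 0/(-5) = 3 - 0*(-1)/5 = 3 - 1*0 = 3 + 0 = 3)
P = 51/4 (P = 3*(5 - 3/4) = 3*(17/4) = 51/4 ≈ 12.750)
P*(-3) = (51/4)*(-3) = -153/4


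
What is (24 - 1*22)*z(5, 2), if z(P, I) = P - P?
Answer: 0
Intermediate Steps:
z(P, I) = 0
(24 - 1*22)*z(5, 2) = (24 - 1*22)*0 = (24 - 22)*0 = 2*0 = 0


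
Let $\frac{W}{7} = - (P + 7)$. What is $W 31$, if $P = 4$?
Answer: $-2387$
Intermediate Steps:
$W = -77$ ($W = 7 \left(- (4 + 7)\right) = 7 \left(\left(-1\right) 11\right) = 7 \left(-11\right) = -77$)
$W 31 = \left(-77\right) 31 = -2387$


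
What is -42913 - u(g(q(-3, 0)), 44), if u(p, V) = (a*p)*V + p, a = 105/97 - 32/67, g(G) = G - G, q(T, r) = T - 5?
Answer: -42913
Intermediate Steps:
q(T, r) = -5 + T
g(G) = 0
a = 3931/6499 (a = 105*(1/97) - 32*1/67 = 105/97 - 32/67 = 3931/6499 ≈ 0.60486)
u(p, V) = p + 3931*V*p/6499 (u(p, V) = (3931*p/6499)*V + p = 3931*V*p/6499 + p = p + 3931*V*p/6499)
-42913 - u(g(q(-3, 0)), 44) = -42913 - 0*(6499 + 3931*44)/6499 = -42913 - 0*(6499 + 172964)/6499 = -42913 - 0*179463/6499 = -42913 - 1*0 = -42913 + 0 = -42913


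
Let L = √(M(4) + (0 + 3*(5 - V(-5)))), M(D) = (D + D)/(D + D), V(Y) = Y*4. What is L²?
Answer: 76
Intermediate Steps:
V(Y) = 4*Y
M(D) = 1 (M(D) = (2*D)/((2*D)) = (2*D)*(1/(2*D)) = 1)
L = 2*√19 (L = √(1 + (0 + 3*(5 - 4*(-5)))) = √(1 + (0 + 3*(5 - 1*(-20)))) = √(1 + (0 + 3*(5 + 20))) = √(1 + (0 + 3*25)) = √(1 + (0 + 75)) = √(1 + 75) = √76 = 2*√19 ≈ 8.7178)
L² = (2*√19)² = 76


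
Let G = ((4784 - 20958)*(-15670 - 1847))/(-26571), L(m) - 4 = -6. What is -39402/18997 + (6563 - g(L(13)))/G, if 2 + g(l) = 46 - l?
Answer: -437968316015/163097855822 ≈ -2.6853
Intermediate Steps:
L(m) = -2 (L(m) = 4 - 6 = -2)
G = -94439986/8857 (G = -16174*(-17517)*(-1/26571) = 283319958*(-1/26571) = -94439986/8857 ≈ -10663.)
g(l) = 44 - l (g(l) = -2 + (46 - l) = 44 - l)
-39402/18997 + (6563 - g(L(13)))/G = -39402/18997 + (6563 - (44 - 1*(-2)))/(-94439986/8857) = -39402*1/18997 + (6563 - (44 + 2))*(-8857/94439986) = -3582/1727 + (6563 - 1*46)*(-8857/94439986) = -3582/1727 + (6563 - 46)*(-8857/94439986) = -3582/1727 + 6517*(-8857/94439986) = -3582/1727 - 57721069/94439986 = -437968316015/163097855822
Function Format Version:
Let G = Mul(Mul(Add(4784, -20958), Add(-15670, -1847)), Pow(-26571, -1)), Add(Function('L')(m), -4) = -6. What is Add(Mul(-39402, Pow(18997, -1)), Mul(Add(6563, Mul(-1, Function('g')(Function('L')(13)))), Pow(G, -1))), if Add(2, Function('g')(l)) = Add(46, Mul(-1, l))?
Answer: Rational(-437968316015, 163097855822) ≈ -2.6853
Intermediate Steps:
Function('L')(m) = -2 (Function('L')(m) = Add(4, -6) = -2)
G = Rational(-94439986, 8857) (G = Mul(Mul(-16174, -17517), Rational(-1, 26571)) = Mul(283319958, Rational(-1, 26571)) = Rational(-94439986, 8857) ≈ -10663.)
Function('g')(l) = Add(44, Mul(-1, l)) (Function('g')(l) = Add(-2, Add(46, Mul(-1, l))) = Add(44, Mul(-1, l)))
Add(Mul(-39402, Pow(18997, -1)), Mul(Add(6563, Mul(-1, Function('g')(Function('L')(13)))), Pow(G, -1))) = Add(Mul(-39402, Pow(18997, -1)), Mul(Add(6563, Mul(-1, Add(44, Mul(-1, -2)))), Pow(Rational(-94439986, 8857), -1))) = Add(Mul(-39402, Rational(1, 18997)), Mul(Add(6563, Mul(-1, Add(44, 2))), Rational(-8857, 94439986))) = Add(Rational(-3582, 1727), Mul(Add(6563, Mul(-1, 46)), Rational(-8857, 94439986))) = Add(Rational(-3582, 1727), Mul(Add(6563, -46), Rational(-8857, 94439986))) = Add(Rational(-3582, 1727), Mul(6517, Rational(-8857, 94439986))) = Add(Rational(-3582, 1727), Rational(-57721069, 94439986)) = Rational(-437968316015, 163097855822)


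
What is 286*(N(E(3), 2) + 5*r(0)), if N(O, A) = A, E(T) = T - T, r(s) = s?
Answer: 572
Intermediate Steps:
E(T) = 0
286*(N(E(3), 2) + 5*r(0)) = 286*(2 + 5*0) = 286*(2 + 0) = 286*2 = 572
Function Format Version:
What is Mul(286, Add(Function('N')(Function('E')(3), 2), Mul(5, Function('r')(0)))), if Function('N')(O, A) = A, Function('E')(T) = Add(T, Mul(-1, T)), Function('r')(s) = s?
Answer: 572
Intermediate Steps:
Function('E')(T) = 0
Mul(286, Add(Function('N')(Function('E')(3), 2), Mul(5, Function('r')(0)))) = Mul(286, Add(2, Mul(5, 0))) = Mul(286, Add(2, 0)) = Mul(286, 2) = 572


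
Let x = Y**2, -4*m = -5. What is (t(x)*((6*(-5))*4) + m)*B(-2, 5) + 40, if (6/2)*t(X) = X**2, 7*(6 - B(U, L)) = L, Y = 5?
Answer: -528385/4 ≈ -1.3210e+5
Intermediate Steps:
m = 5/4 (m = -1/4*(-5) = 5/4 ≈ 1.2500)
B(U, L) = 6 - L/7
x = 25 (x = 5**2 = 25)
t(X) = X**2/3
(t(x)*((6*(-5))*4) + m)*B(-2, 5) + 40 = (((1/3)*25**2)*((6*(-5))*4) + 5/4)*(6 - 1/7*5) + 40 = (((1/3)*625)*(-30*4) + 5/4)*(6 - 5/7) + 40 = ((625/3)*(-120) + 5/4)*(37/7) + 40 = (-25000 + 5/4)*(37/7) + 40 = -99995/4*37/7 + 40 = -528545/4 + 40 = -528385/4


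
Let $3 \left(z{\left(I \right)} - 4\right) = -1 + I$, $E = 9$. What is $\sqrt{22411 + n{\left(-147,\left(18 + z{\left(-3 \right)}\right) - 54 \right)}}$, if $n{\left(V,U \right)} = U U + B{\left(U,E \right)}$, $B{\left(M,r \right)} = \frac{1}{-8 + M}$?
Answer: $\frac{\sqrt{813770119}}{186} \approx 153.37$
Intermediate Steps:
$z{\left(I \right)} = \frac{11}{3} + \frac{I}{3}$ ($z{\left(I \right)} = 4 + \frac{-1 + I}{3} = 4 + \left(- \frac{1}{3} + \frac{I}{3}\right) = \frac{11}{3} + \frac{I}{3}$)
$n{\left(V,U \right)} = U^{2} + \frac{1}{-8 + U}$ ($n{\left(V,U \right)} = U U + \frac{1}{-8 + U} = U^{2} + \frac{1}{-8 + U}$)
$\sqrt{22411 + n{\left(-147,\left(18 + z{\left(-3 \right)}\right) - 54 \right)}} = \sqrt{22411 + \frac{1 + \left(\left(18 + \left(\frac{11}{3} + \frac{1}{3} \left(-3\right)\right)\right) - 54\right)^{2} \left(-8 + \left(\left(18 + \left(\frac{11}{3} + \frac{1}{3} \left(-3\right)\right)\right) - 54\right)\right)}{-8 + \left(\left(18 + \left(\frac{11}{3} + \frac{1}{3} \left(-3\right)\right)\right) - 54\right)}} = \sqrt{22411 + \frac{1 + \left(\left(18 + \left(\frac{11}{3} - 1\right)\right) - 54\right)^{2} \left(-8 + \left(\left(18 + \left(\frac{11}{3} - 1\right)\right) - 54\right)\right)}{-8 + \left(\left(18 + \left(\frac{11}{3} - 1\right)\right) - 54\right)}} = \sqrt{22411 + \frac{1 + \left(\left(18 + \frac{8}{3}\right) - 54\right)^{2} \left(-8 + \left(\left(18 + \frac{8}{3}\right) - 54\right)\right)}{-8 + \left(\left(18 + \frac{8}{3}\right) - 54\right)}} = \sqrt{22411 + \frac{1 + \left(\frac{62}{3} - 54\right)^{2} \left(-8 + \left(\frac{62}{3} - 54\right)\right)}{-8 + \left(\frac{62}{3} - 54\right)}} = \sqrt{22411 + \frac{1 + \left(- \frac{100}{3}\right)^{2} \left(-8 - \frac{100}{3}\right)}{-8 - \frac{100}{3}}} = \sqrt{22411 + \frac{1 + \frac{10000}{9} \left(- \frac{124}{3}\right)}{- \frac{124}{3}}} = \sqrt{22411 - \frac{3 \left(1 - \frac{1240000}{27}\right)}{124}} = \sqrt{22411 - - \frac{1239973}{1116}} = \sqrt{22411 + \frac{1239973}{1116}} = \sqrt{\frac{26250649}{1116}} = \frac{\sqrt{813770119}}{186}$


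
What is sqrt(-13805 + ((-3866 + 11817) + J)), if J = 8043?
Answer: sqrt(2189) ≈ 46.787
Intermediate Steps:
sqrt(-13805 + ((-3866 + 11817) + J)) = sqrt(-13805 + ((-3866 + 11817) + 8043)) = sqrt(-13805 + (7951 + 8043)) = sqrt(-13805 + 15994) = sqrt(2189)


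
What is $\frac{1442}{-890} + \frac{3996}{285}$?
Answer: $\frac{104849}{8455} \approx 12.401$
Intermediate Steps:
$\frac{1442}{-890} + \frac{3996}{285} = 1442 \left(- \frac{1}{890}\right) + 3996 \cdot \frac{1}{285} = - \frac{721}{445} + \frac{1332}{95} = \frac{104849}{8455}$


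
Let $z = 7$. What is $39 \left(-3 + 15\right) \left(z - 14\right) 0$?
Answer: $0$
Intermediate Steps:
$39 \left(-3 + 15\right) \left(z - 14\right) 0 = 39 \left(-3 + 15\right) \left(7 - 14\right) 0 = 39 \cdot 12 \left(-7\right) 0 = 39 \left(-84\right) 0 = \left(-3276\right) 0 = 0$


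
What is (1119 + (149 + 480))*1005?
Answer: 1756740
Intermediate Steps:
(1119 + (149 + 480))*1005 = (1119 + 629)*1005 = 1748*1005 = 1756740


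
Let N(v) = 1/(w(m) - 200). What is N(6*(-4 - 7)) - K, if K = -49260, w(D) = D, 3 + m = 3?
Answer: 9851999/200 ≈ 49260.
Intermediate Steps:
m = 0 (m = -3 + 3 = 0)
N(v) = -1/200 (N(v) = 1/(0 - 200) = 1/(-200) = -1/200)
N(6*(-4 - 7)) - K = -1/200 - 1*(-49260) = -1/200 + 49260 = 9851999/200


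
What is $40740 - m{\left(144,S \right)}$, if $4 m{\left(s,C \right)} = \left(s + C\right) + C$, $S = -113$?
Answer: $\frac{81521}{2} \approx 40761.0$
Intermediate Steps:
$m{\left(s,C \right)} = \frac{C}{2} + \frac{s}{4}$ ($m{\left(s,C \right)} = \frac{\left(s + C\right) + C}{4} = \frac{\left(C + s\right) + C}{4} = \frac{s + 2 C}{4} = \frac{C}{2} + \frac{s}{4}$)
$40740 - m{\left(144,S \right)} = 40740 - \left(\frac{1}{2} \left(-113\right) + \frac{1}{4} \cdot 144\right) = 40740 - \left(- \frac{113}{2} + 36\right) = 40740 - - \frac{41}{2} = 40740 + \frac{41}{2} = \frac{81521}{2}$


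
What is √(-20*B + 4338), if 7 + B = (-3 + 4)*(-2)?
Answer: 3*√502 ≈ 67.216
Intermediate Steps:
B = -9 (B = -7 + (-3 + 4)*(-2) = -7 + 1*(-2) = -7 - 2 = -9)
√(-20*B + 4338) = √(-20*(-9) + 4338) = √(180 + 4338) = √4518 = 3*√502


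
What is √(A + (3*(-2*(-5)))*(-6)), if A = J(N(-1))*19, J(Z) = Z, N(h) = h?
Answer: I*√199 ≈ 14.107*I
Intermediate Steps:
A = -19 (A = -1*19 = -19)
√(A + (3*(-2*(-5)))*(-6)) = √(-19 + (3*(-2*(-5)))*(-6)) = √(-19 + (3*10)*(-6)) = √(-19 + 30*(-6)) = √(-19 - 180) = √(-199) = I*√199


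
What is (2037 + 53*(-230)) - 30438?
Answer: -40591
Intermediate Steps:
(2037 + 53*(-230)) - 30438 = (2037 - 12190) - 30438 = -10153 - 30438 = -40591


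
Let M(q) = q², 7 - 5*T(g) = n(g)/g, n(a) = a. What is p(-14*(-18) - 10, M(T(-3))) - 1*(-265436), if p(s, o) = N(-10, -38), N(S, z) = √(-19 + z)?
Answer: 265436 + I*√57 ≈ 2.6544e+5 + 7.5498*I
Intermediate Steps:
T(g) = 6/5 (T(g) = 7/5 - g/(5*g) = 7/5 - ⅕*1 = 7/5 - ⅕ = 6/5)
p(s, o) = I*√57 (p(s, o) = √(-19 - 38) = √(-57) = I*√57)
p(-14*(-18) - 10, M(T(-3))) - 1*(-265436) = I*√57 - 1*(-265436) = I*√57 + 265436 = 265436 + I*√57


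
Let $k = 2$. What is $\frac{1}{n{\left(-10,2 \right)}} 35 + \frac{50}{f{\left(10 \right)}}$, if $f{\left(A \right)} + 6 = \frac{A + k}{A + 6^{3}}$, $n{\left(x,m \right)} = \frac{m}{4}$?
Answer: $\frac{20695}{336} \approx 61.592$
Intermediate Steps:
$n{\left(x,m \right)} = \frac{m}{4}$ ($n{\left(x,m \right)} = m \frac{1}{4} = \frac{m}{4}$)
$f{\left(A \right)} = -6 + \frac{2 + A}{216 + A}$ ($f{\left(A \right)} = -6 + \frac{A + 2}{A + 6^{3}} = -6 + \frac{2 + A}{A + 216} = -6 + \frac{2 + A}{216 + A}$)
$\frac{1}{n{\left(-10,2 \right)}} 35 + \frac{50}{f{\left(10 \right)}} = \frac{1}{\frac{1}{4} \cdot 2} \cdot 35 + \frac{50}{\frac{1}{216 + 10} \left(-1294 - 50\right)} = \frac{1}{\frac{1}{2}} \cdot 35 + \frac{50}{\frac{1}{226} \left(-1294 - 50\right)} = 2 \cdot 35 + \frac{50}{\frac{1}{226} \left(-1344\right)} = 70 + \frac{50}{- \frac{672}{113}} = 70 + 50 \left(- \frac{113}{672}\right) = 70 - \frac{2825}{336} = \frac{20695}{336}$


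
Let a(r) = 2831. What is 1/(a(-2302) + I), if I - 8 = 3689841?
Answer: 1/3692680 ≈ 2.7081e-7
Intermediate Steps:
I = 3689849 (I = 8 + 3689841 = 3689849)
1/(a(-2302) + I) = 1/(2831 + 3689849) = 1/3692680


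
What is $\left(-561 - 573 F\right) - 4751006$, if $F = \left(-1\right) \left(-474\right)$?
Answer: $-5023169$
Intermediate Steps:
$F = 474$
$\left(-561 - 573 F\right) - 4751006 = \left(-561 - 271602\right) - 4751006 = -272163 - 4751006 = -5023169$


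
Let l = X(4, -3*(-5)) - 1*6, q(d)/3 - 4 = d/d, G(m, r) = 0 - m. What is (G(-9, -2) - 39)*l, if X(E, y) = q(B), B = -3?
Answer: -270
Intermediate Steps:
G(m, r) = -m
q(d) = 15 (q(d) = 12 + 3*(d/d) = 12 + 3*1 = 12 + 3 = 15)
X(E, y) = 15
l = 9 (l = 15 - 1*6 = 15 - 6 = 9)
(G(-9, -2) - 39)*l = (-1*(-9) - 39)*9 = (9 - 39)*9 = -30*9 = -270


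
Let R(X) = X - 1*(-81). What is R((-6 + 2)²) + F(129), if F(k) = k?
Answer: 226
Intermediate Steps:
R(X) = 81 + X (R(X) = X + 81 = 81 + X)
R((-6 + 2)²) + F(129) = (81 + (-6 + 2)²) + 129 = (81 + (-4)²) + 129 = (81 + 16) + 129 = 97 + 129 = 226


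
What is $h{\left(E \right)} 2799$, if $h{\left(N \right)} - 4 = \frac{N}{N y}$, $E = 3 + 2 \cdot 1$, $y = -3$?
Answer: $10263$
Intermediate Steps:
$E = 5$ ($E = 3 + 2 = 5$)
$h{\left(N \right)} = \frac{11}{3}$ ($h{\left(N \right)} = 4 + \frac{N}{N \left(-3\right)} = 4 + \frac{N}{\left(-3\right) N} = 4 + - \frac{1}{3 N} N = 4 - \frac{1}{3} = \frac{11}{3}$)
$h{\left(E \right)} 2799 = \frac{11}{3} \cdot 2799 = 10263$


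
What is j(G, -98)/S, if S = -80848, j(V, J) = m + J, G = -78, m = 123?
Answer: -25/80848 ≈ -0.00030922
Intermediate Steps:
j(V, J) = 123 + J
j(G, -98)/S = (123 - 98)/(-80848) = 25*(-1/80848) = -25/80848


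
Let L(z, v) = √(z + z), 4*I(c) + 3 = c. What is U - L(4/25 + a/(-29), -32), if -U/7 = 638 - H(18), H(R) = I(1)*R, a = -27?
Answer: -4529 - √45878/145 ≈ -4530.5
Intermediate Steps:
I(c) = -¾ + c/4
L(z, v) = √2*√z (L(z, v) = √(2*z) = √2*√z)
H(R) = -R/2 (H(R) = (-¾ + (¼)*1)*R = (-¾ + ¼)*R = -R/2)
U = -4529 (U = -7*(638 - (-1)*18/2) = -7*(638 - 1*(-9)) = -7*(638 + 9) = -7*647 = -4529)
U - L(4/25 + a/(-29), -32) = -4529 - √2*√(4/25 - 27/(-29)) = -4529 - √2*√(4*(1/25) - 27*(-1/29)) = -4529 - √2*√(4/25 + 27/29) = -4529 - √2*√(791/725) = -4529 - √2*√22939/145 = -4529 - √45878/145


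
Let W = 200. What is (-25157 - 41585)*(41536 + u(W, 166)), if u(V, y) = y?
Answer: -2783274884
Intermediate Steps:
(-25157 - 41585)*(41536 + u(W, 166)) = (-25157 - 41585)*(41536 + 166) = -66742*41702 = -2783274884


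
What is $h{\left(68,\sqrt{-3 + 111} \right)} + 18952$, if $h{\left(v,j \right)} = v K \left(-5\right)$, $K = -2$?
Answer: $19632$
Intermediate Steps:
$h{\left(v,j \right)} = 10 v$ ($h{\left(v,j \right)} = v \left(-2\right) \left(-5\right) = - 2 v \left(-5\right) = 10 v$)
$h{\left(68,\sqrt{-3 + 111} \right)} + 18952 = 10 \cdot 68 + 18952 = 680 + 18952 = 19632$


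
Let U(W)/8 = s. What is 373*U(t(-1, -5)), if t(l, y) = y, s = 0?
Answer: 0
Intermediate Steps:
U(W) = 0 (U(W) = 8*0 = 0)
373*U(t(-1, -5)) = 373*0 = 0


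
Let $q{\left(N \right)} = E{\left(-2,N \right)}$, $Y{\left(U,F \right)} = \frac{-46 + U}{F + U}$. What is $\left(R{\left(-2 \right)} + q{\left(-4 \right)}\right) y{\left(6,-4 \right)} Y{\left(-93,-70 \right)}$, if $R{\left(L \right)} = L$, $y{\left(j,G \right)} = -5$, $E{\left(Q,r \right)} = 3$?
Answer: $- \frac{695}{163} \approx -4.2638$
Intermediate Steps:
$Y{\left(U,F \right)} = \frac{-46 + U}{F + U}$
$q{\left(N \right)} = 3$
$\left(R{\left(-2 \right)} + q{\left(-4 \right)}\right) y{\left(6,-4 \right)} Y{\left(-93,-70 \right)} = \left(-2 + 3\right) \left(-5\right) \frac{-46 - 93}{-70 - 93} = 1 \left(-5\right) \frac{1}{-163} \left(-139\right) = - 5 \left(\left(- \frac{1}{163}\right) \left(-139\right)\right) = \left(-5\right) \frac{139}{163} = - \frac{695}{163}$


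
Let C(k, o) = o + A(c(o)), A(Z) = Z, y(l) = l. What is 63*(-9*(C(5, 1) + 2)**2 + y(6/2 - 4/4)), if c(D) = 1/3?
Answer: -6174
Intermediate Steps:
c(D) = 1/3
C(k, o) = 1/3 + o (C(k, o) = o + 1/3 = 1/3 + o)
63*(-9*(C(5, 1) + 2)**2 + y(6/2 - 4/4)) = 63*(-9*((1/3 + 1) + 2)**2 + (6/2 - 4/4)) = 63*(-9*(4/3 + 2)**2 + (6*(1/2) - 4*1/4)) = 63*(-9*(10/3)**2 + (3 - 1)) = 63*(-9*100/9 + 2) = 63*(-100 + 2) = 63*(-98) = -6174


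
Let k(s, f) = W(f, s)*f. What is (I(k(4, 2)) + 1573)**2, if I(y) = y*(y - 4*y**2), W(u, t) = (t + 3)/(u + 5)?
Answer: 2387025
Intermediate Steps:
W(u, t) = (3 + t)/(5 + u)
k(s, f) = f*(3 + s)/(5 + f) (k(s, f) = ((3 + s)/(5 + f))*f = f*(3 + s)/(5 + f))
(I(k(4, 2)) + 1573)**2 = ((2*(3 + 4)/(5 + 2))**2*(1 - 8*(3 + 4)/(5 + 2)) + 1573)**2 = ((2*7/7)**2*(1 - 8*7/7) + 1573)**2 = ((2*(1/7)*7)**2*(1 - 8*7/7) + 1573)**2 = (2**2*(1 - 4*2) + 1573)**2 = (4*(1 - 8) + 1573)**2 = (4*(-7) + 1573)**2 = (-28 + 1573)**2 = 1545**2 = 2387025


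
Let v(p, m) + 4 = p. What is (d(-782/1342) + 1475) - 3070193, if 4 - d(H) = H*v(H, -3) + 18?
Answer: -1381670166737/450241 ≈ -3.0687e+6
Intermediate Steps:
v(p, m) = -4 + p
d(H) = -14 - H*(-4 + H) (d(H) = 4 - (H*(-4 + H) + 18) = 4 - (18 + H*(-4 + H)) = 4 + (-18 - H*(-4 + H)) = -14 - H*(-4 + H))
(d(-782/1342) + 1475) - 3070193 = ((-14 - (-782/1342)*(-4 - 782/1342)) + 1475) - 3070193 = ((-14 - (-782*1/1342)*(-4 - 782*1/1342)) + 1475) - 3070193 = ((-14 - 1*(-391/671)*(-4 - 391/671)) + 1475) - 3070193 = ((-14 - 1*(-391/671)*(-3075/671)) + 1475) - 3070193 = ((-14 - 1202325/450241) + 1475) - 3070193 = (-7505699/450241 + 1475) - 3070193 = 656599776/450241 - 3070193 = -1381670166737/450241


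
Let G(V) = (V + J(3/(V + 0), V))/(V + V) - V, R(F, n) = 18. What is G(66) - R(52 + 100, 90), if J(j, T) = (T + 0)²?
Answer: -101/2 ≈ -50.500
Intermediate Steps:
J(j, T) = T²
G(V) = -V + (V + V²)/(2*V) (G(V) = (V + V²)/(V + V) - V = (V + V²)/((2*V)) - V = (V + V²)*(1/(2*V)) - V = (V + V²)/(2*V) - V = -V + (V + V²)/(2*V))
G(66) - R(52 + 100, 90) = (½ - ½*66) - 1*18 = (½ - 33) - 18 = -65/2 - 18 = -101/2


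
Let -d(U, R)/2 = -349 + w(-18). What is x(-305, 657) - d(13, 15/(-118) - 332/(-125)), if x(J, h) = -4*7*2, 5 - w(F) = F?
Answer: -708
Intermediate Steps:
w(F) = 5 - F
x(J, h) = -56 (x(J, h) = -28*2 = -56)
d(U, R) = 652 (d(U, R) = -2*(-349 + (5 - 1*(-18))) = -2*(-349 + (5 + 18)) = -2*(-349 + 23) = -2*(-326) = 652)
x(-305, 657) - d(13, 15/(-118) - 332/(-125)) = -56 - 1*652 = -56 - 652 = -708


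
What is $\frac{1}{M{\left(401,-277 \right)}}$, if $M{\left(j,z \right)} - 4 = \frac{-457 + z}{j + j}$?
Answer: $\frac{401}{1237} \approx 0.32417$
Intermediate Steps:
$M{\left(j,z \right)} = 4 + \frac{-457 + z}{2 j}$ ($M{\left(j,z \right)} = 4 + \frac{-457 + z}{j + j} = 4 + \frac{-457 + z}{2 j}$)
$\frac{1}{M{\left(401,-277 \right)}} = \frac{1}{\frac{1}{2} \cdot \frac{1}{401} \left(-457 - 277 + 8 \cdot 401\right)} = \frac{1}{\frac{1}{2} \cdot \frac{1}{401} \left(-457 - 277 + 3208\right)} = \frac{1}{\frac{1}{2} \cdot \frac{1}{401} \cdot 2474} = \frac{1}{\frac{1237}{401}} = \frac{401}{1237}$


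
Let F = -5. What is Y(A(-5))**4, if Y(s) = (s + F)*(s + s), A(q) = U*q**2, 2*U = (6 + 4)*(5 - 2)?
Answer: 5929962539062500000000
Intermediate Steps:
U = 15 (U = ((6 + 4)*(5 - 2))/2 = (10*3)/2 = (1/2)*30 = 15)
A(q) = 15*q**2
Y(s) = 2*s*(-5 + s) (Y(s) = (s - 5)*(s + s) = (-5 + s)*(2*s) = 2*s*(-5 + s))
Y(A(-5))**4 = (2*(15*(-5)**2)*(-5 + 15*(-5)**2))**4 = (2*(15*25)*(-5 + 15*25))**4 = (2*375*(-5 + 375))**4 = (2*375*370)**4 = 277500**4 = 5929962539062500000000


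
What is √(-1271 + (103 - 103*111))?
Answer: I*√12601 ≈ 112.25*I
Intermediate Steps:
√(-1271 + (103 - 103*111)) = √(-1271 + (103 - 11433)) = √(-1271 - 11330) = √(-12601) = I*√12601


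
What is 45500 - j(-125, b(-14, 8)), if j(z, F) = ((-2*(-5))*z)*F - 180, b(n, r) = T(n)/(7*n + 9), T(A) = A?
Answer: 4083020/89 ≈ 45877.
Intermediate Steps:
b(n, r) = n/(9 + 7*n) (b(n, r) = n/(7*n + 9) = n/(9 + 7*n))
j(z, F) = -180 + 10*F*z (j(z, F) = (10*z)*F - 180 = 10*F*z - 180 = -180 + 10*F*z)
45500 - j(-125, b(-14, 8)) = 45500 - (-180 + 10*(-14/(9 + 7*(-14)))*(-125)) = 45500 - (-180 + 10*(-14/(9 - 98))*(-125)) = 45500 - (-180 + 10*(-14/(-89))*(-125)) = 45500 - (-180 + 10*(-14*(-1/89))*(-125)) = 45500 - (-180 + 10*(14/89)*(-125)) = 45500 - (-180 - 17500/89) = 45500 - 1*(-33520/89) = 45500 + 33520/89 = 4083020/89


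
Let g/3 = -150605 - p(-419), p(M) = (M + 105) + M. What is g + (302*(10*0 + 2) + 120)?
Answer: -448892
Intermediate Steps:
p(M) = 105 + 2*M (p(M) = (105 + M) + M = 105 + 2*M)
g = -449616 (g = 3*(-150605 - (105 + 2*(-419))) = 3*(-150605 - (105 - 838)) = 3*(-150605 - 1*(-733)) = 3*(-150605 + 733) = 3*(-149872) = -449616)
g + (302*(10*0 + 2) + 120) = -449616 + (302*(10*0 + 2) + 120) = -449616 + (302*(0 + 2) + 120) = -449616 + (302*2 + 120) = -449616 + (604 + 120) = -449616 + 724 = -448892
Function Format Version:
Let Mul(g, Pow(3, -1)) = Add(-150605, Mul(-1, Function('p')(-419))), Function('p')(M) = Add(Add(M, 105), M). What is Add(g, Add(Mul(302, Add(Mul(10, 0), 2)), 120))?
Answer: -448892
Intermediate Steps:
Function('p')(M) = Add(105, Mul(2, M)) (Function('p')(M) = Add(Add(105, M), M) = Add(105, Mul(2, M)))
g = -449616 (g = Mul(3, Add(-150605, Mul(-1, Add(105, Mul(2, -419))))) = Mul(3, Add(-150605, Mul(-1, Add(105, -838)))) = Mul(3, Add(-150605, Mul(-1, -733))) = Mul(3, Add(-150605, 733)) = Mul(3, -149872) = -449616)
Add(g, Add(Mul(302, Add(Mul(10, 0), 2)), 120)) = Add(-449616, Add(Mul(302, Add(Mul(10, 0), 2)), 120)) = Add(-449616, Add(Mul(302, Add(0, 2)), 120)) = Add(-449616, Add(Mul(302, 2), 120)) = Add(-449616, Add(604, 120)) = Add(-449616, 724) = -448892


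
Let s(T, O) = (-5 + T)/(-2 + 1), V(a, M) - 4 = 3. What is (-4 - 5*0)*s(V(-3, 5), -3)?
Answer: 8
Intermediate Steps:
V(a, M) = 7 (V(a, M) = 4 + 3 = 7)
s(T, O) = 5 - T (s(T, O) = (-5 + T)/(-1) = (-5 + T)*(-1) = 5 - T)
(-4 - 5*0)*s(V(-3, 5), -3) = (-4 - 5*0)*(5 - 1*7) = (-4 + 0)*(5 - 7) = -4*(-2) = 8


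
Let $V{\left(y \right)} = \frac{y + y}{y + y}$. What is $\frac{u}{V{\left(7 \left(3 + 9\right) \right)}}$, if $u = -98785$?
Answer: $-98785$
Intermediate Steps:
$V{\left(y \right)} = 1$ ($V{\left(y \right)} = \frac{2 y}{2 y} = 2 y \frac{1}{2 y} = 1$)
$\frac{u}{V{\left(7 \left(3 + 9\right) \right)}} = - \frac{98785}{1} = \left(-98785\right) 1 = -98785$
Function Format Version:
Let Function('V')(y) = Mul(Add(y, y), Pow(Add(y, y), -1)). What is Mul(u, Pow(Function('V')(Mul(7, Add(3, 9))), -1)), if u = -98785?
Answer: -98785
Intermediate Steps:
Function('V')(y) = 1 (Function('V')(y) = Mul(Mul(2, y), Pow(Mul(2, y), -1)) = Mul(Mul(2, y), Mul(Rational(1, 2), Pow(y, -1))) = 1)
Mul(u, Pow(Function('V')(Mul(7, Add(3, 9))), -1)) = Mul(-98785, Pow(1, -1)) = Mul(-98785, 1) = -98785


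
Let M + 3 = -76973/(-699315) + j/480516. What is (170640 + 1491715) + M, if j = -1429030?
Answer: 4047844799090621/2435014830 ≈ 1.6624e+6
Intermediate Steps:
M = -14278634029/2435014830 (M = -3 + (-76973/(-699315) - 1429030/480516) = -3 + (-76973*(-1/699315) - 1429030*1/480516) = -3 + (76973/699315 - 714515/240258) = -3 - 6973589539/2435014830 = -14278634029/2435014830 ≈ -5.8639)
(170640 + 1491715) + M = (170640 + 1491715) - 14278634029/2435014830 = 1662355 - 14278634029/2435014830 = 4047844799090621/2435014830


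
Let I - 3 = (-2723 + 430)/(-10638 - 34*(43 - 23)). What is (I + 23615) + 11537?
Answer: 397886583/11318 ≈ 35155.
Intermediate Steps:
I = 36247/11318 (I = 3 + (-2723 + 430)/(-10638 - 34*(43 - 23)) = 3 - 2293/(-10638 - 34*20) = 3 - 2293/(-10638 - 680) = 3 - 2293/(-11318) = 3 - 2293*(-1/11318) = 3 + 2293/11318 = 36247/11318 ≈ 3.2026)
(I + 23615) + 11537 = (36247/11318 + 23615) + 11537 = 267310817/11318 + 11537 = 397886583/11318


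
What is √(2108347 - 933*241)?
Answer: √1883494 ≈ 1372.4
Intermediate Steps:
√(2108347 - 933*241) = √(2108347 - 224853) = √1883494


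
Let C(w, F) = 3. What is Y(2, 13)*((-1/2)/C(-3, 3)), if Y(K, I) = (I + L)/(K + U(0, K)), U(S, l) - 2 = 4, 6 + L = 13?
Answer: -5/12 ≈ -0.41667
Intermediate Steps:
L = 7 (L = -6 + 13 = 7)
U(S, l) = 6 (U(S, l) = 2 + 4 = 6)
Y(K, I) = (7 + I)/(6 + K) (Y(K, I) = (I + 7)/(K + 6) = (7 + I)/(6 + K))
Y(2, 13)*((-1/2)/C(-3, 3)) = ((7 + 13)/(6 + 2))*(-1/2/3) = (20/8)*(-1*½*(⅓)) = ((⅛)*20)*(-½*⅓) = (5/2)*(-⅙) = -5/12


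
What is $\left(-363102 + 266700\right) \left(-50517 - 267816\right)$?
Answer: $30687937866$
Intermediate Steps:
$\left(-363102 + 266700\right) \left(-50517 - 267816\right) = \left(-96402\right) \left(-318333\right) = 30687937866$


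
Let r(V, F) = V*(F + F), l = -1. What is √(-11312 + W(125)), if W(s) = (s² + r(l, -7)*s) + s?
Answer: 2*√1547 ≈ 78.664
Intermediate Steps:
r(V, F) = 2*F*V (r(V, F) = V*(2*F) = 2*F*V)
W(s) = s² + 15*s (W(s) = (s² + (2*(-7)*(-1))*s) + s = (s² + 14*s) + s = s² + 15*s)
√(-11312 + W(125)) = √(-11312 + 125*(15 + 125)) = √(-11312 + 125*140) = √(-11312 + 17500) = √6188 = 2*√1547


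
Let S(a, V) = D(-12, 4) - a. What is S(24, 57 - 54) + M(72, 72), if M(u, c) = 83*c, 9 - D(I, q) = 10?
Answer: 5951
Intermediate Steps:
D(I, q) = -1 (D(I, q) = 9 - 1*10 = 9 - 10 = -1)
S(a, V) = -1 - a
S(24, 57 - 54) + M(72, 72) = (-1 - 1*24) + 83*72 = (-1 - 24) + 5976 = -25 + 5976 = 5951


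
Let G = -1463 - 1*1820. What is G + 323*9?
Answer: -376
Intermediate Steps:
G = -3283 (G = -1463 - 1820 = -3283)
G + 323*9 = -3283 + 323*9 = -3283 + 2907 = -376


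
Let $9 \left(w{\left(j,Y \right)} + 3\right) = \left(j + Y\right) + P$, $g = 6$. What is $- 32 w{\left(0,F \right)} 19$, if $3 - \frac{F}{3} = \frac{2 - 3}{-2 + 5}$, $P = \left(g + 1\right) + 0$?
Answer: $\frac{6080}{9} \approx 675.56$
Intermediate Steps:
$P = 7$ ($P = \left(6 + 1\right) + 0 = 7 + 0 = 7$)
$F = 10$ ($F = 9 - 3 \frac{2 - 3}{-2 + 5} = 9 - 3 \left(- \frac{1}{3}\right) = 9 - 3 \left(\left(-1\right) \frac{1}{3}\right) = 9 - -1 = 9 + 1 = 10$)
$w{\left(j,Y \right)} = - \frac{20}{9} + \frac{Y}{9} + \frac{j}{9}$ ($w{\left(j,Y \right)} = -3 + \frac{\left(j + Y\right) + 7}{9} = -3 + \frac{\left(Y + j\right) + 7}{9} = -3 + \frac{7 + Y + j}{9} = -3 + \left(\frac{7}{9} + \frac{Y}{9} + \frac{j}{9}\right) = - \frac{20}{9} + \frac{Y}{9} + \frac{j}{9}$)
$- 32 w{\left(0,F \right)} 19 = - 32 \left(- \frac{20}{9} + \frac{1}{9} \cdot 10 + \frac{1}{9} \cdot 0\right) 19 = - 32 \left(- \frac{20}{9} + \frac{10}{9} + 0\right) 19 = \left(-32\right) \left(- \frac{10}{9}\right) 19 = \frac{320}{9} \cdot 19 = \frac{6080}{9}$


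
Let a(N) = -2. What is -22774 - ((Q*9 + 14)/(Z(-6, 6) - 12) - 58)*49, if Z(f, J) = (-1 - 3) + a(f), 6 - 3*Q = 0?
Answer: -178604/9 ≈ -19845.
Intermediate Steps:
Q = 2 (Q = 2 - 1/3*0 = 2 + 0 = 2)
Z(f, J) = -6 (Z(f, J) = (-1 - 3) - 2 = -4 - 2 = -6)
-22774 - ((Q*9 + 14)/(Z(-6, 6) - 12) - 58)*49 = -22774 - ((2*9 + 14)/(-6 - 12) - 58)*49 = -22774 - ((18 + 14)/(-18) - 58)*49 = -22774 - (32*(-1/18) - 58)*49 = -22774 - (-16/9 - 58)*49 = -22774 - (-538)*49/9 = -22774 - 1*(-26362/9) = -22774 + 26362/9 = -178604/9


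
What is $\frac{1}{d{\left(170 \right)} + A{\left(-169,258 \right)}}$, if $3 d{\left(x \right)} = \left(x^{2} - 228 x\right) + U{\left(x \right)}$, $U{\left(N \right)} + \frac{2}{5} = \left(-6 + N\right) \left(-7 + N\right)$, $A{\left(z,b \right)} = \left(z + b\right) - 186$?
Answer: $\frac{15}{82903} \approx 0.00018093$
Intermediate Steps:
$A{\left(z,b \right)} = -186 + b + z$ ($A{\left(z,b \right)} = \left(b + z\right) - 186 = -186 + b + z$)
$U{\left(N \right)} = - \frac{2}{5} + \left(-7 + N\right) \left(-6 + N\right)$ ($U{\left(N \right)} = - \frac{2}{5} + \left(-6 + N\right) \left(-7 + N\right) = - \frac{2}{5} + \left(-7 + N\right) \left(-6 + N\right)$)
$d{\left(x \right)} = \frac{208}{15} - \frac{241 x}{3} + \frac{2 x^{2}}{3}$ ($d{\left(x \right)} = \frac{\left(x^{2} - 228 x\right) + \left(\frac{208}{5} + x^{2} - 13 x\right)}{3} = \frac{\frac{208}{5} - 241 x + 2 x^{2}}{3} = \frac{208}{15} - \frac{241 x}{3} + \frac{2 x^{2}}{3}$)
$\frac{1}{d{\left(170 \right)} + A{\left(-169,258 \right)}} = \frac{1}{\left(\frac{208}{15} - \frac{40970}{3} + \frac{2 \cdot 170^{2}}{3}\right) - 97} = \frac{1}{\left(\frac{208}{15} - \frac{40970}{3} + \frac{2}{3} \cdot 28900\right) - 97} = \frac{1}{\left(\frac{208}{15} - \frac{40970}{3} + \frac{57800}{3}\right) - 97} = \frac{1}{\frac{84358}{15} - 97} = \frac{1}{\frac{82903}{15}} = \frac{15}{82903}$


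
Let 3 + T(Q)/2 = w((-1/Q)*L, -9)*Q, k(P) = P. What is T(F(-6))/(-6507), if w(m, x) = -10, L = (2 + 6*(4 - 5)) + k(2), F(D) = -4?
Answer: -74/6507 ≈ -0.011372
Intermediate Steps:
L = -2 (L = (2 + 6*(4 - 5)) + 2 = (2 + 6*(-1)) + 2 = (2 - 6) + 2 = -4 + 2 = -2)
T(Q) = -6 - 20*Q (T(Q) = -6 + 2*(-10*Q) = -6 - 20*Q)
T(F(-6))/(-6507) = (-6 - 20*(-4))/(-6507) = (-6 + 80)*(-1/6507) = 74*(-1/6507) = -74/6507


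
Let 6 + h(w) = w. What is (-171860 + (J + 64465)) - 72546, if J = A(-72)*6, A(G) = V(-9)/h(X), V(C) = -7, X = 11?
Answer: -899747/5 ≈ -1.7995e+5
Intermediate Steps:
h(w) = -6 + w
A(G) = -7/5 (A(G) = -7/(-6 + 11) = -7/5)
J = -42/5 (J = -7/5*6 = -42/5 ≈ -8.4000)
(-171860 + (J + 64465)) - 72546 = (-171860 + (-42/5 + 64465)) - 72546 = (-171860 + 322283/5) - 72546 = -537017/5 - 72546 = -899747/5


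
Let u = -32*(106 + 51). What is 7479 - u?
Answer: 12503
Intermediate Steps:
u = -5024 (u = -32*157 = -5024)
7479 - u = 7479 - 1*(-5024) = 7479 + 5024 = 12503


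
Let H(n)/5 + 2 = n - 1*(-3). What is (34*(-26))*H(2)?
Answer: -13260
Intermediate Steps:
H(n) = 5 + 5*n (H(n) = -10 + 5*(n - 1*(-3)) = -10 + 5*(n + 3) = -10 + 5*(3 + n) = -10 + (15 + 5*n) = 5 + 5*n)
(34*(-26))*H(2) = (34*(-26))*(5 + 5*2) = -884*(5 + 10) = -884*15 = -13260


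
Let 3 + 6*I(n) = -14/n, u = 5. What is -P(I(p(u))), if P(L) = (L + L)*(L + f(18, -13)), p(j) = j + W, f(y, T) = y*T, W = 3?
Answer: -107065/288 ≈ -371.75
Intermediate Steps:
f(y, T) = T*y
p(j) = 3 + j (p(j) = j + 3 = 3 + j)
I(n) = -½ - 7/(3*n) (I(n) = -½ + (-14/n)/6 = -½ - 7/(3*n))
P(L) = 2*L*(-234 + L) (P(L) = (L + L)*(L - 13*18) = (2*L)*(L - 234) = (2*L)*(-234 + L) = 2*L*(-234 + L))
-P(I(p(u))) = -2*(-14 - 3*(3 + 5))/(6*(3 + 5))*(-234 + (-14 - 3*(3 + 5))/(6*(3 + 5))) = -2*(⅙)*(-14 - 3*8)/8*(-234 + (⅙)*(-14 - 3*8)/8) = -2*(⅙)*(⅛)*(-14 - 24)*(-234 + (⅙)*(⅛)*(-14 - 24)) = -2*(⅙)*(⅛)*(-38)*(-234 + (⅙)*(⅛)*(-38)) = -2*(-19)*(-234 - 19/24)/24 = -2*(-19)*(-5635)/(24*24) = -1*107065/288 = -107065/288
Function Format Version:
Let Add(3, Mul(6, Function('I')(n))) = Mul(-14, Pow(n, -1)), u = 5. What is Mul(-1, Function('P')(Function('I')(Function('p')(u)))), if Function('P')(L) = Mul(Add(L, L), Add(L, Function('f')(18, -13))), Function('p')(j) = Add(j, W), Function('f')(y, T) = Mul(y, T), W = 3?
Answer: Rational(-107065, 288) ≈ -371.75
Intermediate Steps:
Function('f')(y, T) = Mul(T, y)
Function('p')(j) = Add(3, j) (Function('p')(j) = Add(j, 3) = Add(3, j))
Function('I')(n) = Add(Rational(-1, 2), Mul(Rational(-7, 3), Pow(n, -1))) (Function('I')(n) = Add(Rational(-1, 2), Mul(Rational(1, 6), Mul(-14, Pow(n, -1)))) = Add(Rational(-1, 2), Mul(Rational(-7, 3), Pow(n, -1))))
Function('P')(L) = Mul(2, L, Add(-234, L)) (Function('P')(L) = Mul(Add(L, L), Add(L, Mul(-13, 18))) = Mul(Mul(2, L), Add(L, -234)) = Mul(Mul(2, L), Add(-234, L)) = Mul(2, L, Add(-234, L)))
Mul(-1, Function('P')(Function('I')(Function('p')(u)))) = Mul(-1, Mul(2, Mul(Rational(1, 6), Pow(Add(3, 5), -1), Add(-14, Mul(-3, Add(3, 5)))), Add(-234, Mul(Rational(1, 6), Pow(Add(3, 5), -1), Add(-14, Mul(-3, Add(3, 5))))))) = Mul(-1, Mul(2, Mul(Rational(1, 6), Pow(8, -1), Add(-14, Mul(-3, 8))), Add(-234, Mul(Rational(1, 6), Pow(8, -1), Add(-14, Mul(-3, 8)))))) = Mul(-1, Mul(2, Mul(Rational(1, 6), Rational(1, 8), Add(-14, -24)), Add(-234, Mul(Rational(1, 6), Rational(1, 8), Add(-14, -24))))) = Mul(-1, Mul(2, Mul(Rational(1, 6), Rational(1, 8), -38), Add(-234, Mul(Rational(1, 6), Rational(1, 8), -38)))) = Mul(-1, Mul(2, Rational(-19, 24), Add(-234, Rational(-19, 24)))) = Mul(-1, Mul(2, Rational(-19, 24), Rational(-5635, 24))) = Mul(-1, Rational(107065, 288)) = Rational(-107065, 288)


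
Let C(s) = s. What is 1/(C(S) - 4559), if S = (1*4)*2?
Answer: -1/4551 ≈ -0.00021973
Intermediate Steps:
S = 8 (S = 4*2 = 8)
1/(C(S) - 4559) = 1/(8 - 4559) = 1/(-4551) = -1/4551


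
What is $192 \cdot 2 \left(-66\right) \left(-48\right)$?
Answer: $1216512$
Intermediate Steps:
$192 \cdot 2 \left(-66\right) \left(-48\right) = 192 \left(-132\right) \left(-48\right) = \left(-25344\right) \left(-48\right) = 1216512$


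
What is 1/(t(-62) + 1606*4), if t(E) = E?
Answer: 1/6362 ≈ 0.00015718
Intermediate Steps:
1/(t(-62) + 1606*4) = 1/(-62 + 1606*4) = 1/(-62 + 6424) = 1/6362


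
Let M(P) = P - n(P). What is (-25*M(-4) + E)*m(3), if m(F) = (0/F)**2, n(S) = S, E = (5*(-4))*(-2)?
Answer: 0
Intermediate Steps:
E = 40 (E = -20*(-2) = 40)
m(F) = 0 (m(F) = 0**2 = 0)
M(P) = 0 (M(P) = P - P = 0)
(-25*M(-4) + E)*m(3) = (-25*0 + 40)*0 = (0 + 40)*0 = 40*0 = 0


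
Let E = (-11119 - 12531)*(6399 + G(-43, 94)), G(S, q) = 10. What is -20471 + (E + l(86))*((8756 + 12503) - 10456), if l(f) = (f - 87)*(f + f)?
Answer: -1637443377137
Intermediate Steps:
l(f) = 2*f*(-87 + f) (l(f) = (-87 + f)*(2*f) = 2*f*(-87 + f))
E = -151572850 (E = (-11119 - 12531)*(6399 + 10) = -23650*6409 = -151572850)
-20471 + (E + l(86))*((8756 + 12503) - 10456) = -20471 + (-151572850 + 2*86*(-87 + 86))*((8756 + 12503) - 10456) = -20471 + (-151572850 + 2*86*(-1))*(21259 - 10456) = -20471 + (-151572850 - 172)*10803 = -20471 - 151573022*10803 = -20471 - 1637443356666 = -1637443377137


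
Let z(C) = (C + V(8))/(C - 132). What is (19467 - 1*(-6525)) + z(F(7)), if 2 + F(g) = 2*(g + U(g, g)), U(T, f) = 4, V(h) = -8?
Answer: 727773/28 ≈ 25992.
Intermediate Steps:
F(g) = 6 + 2*g (F(g) = -2 + 2*(g + 4) = -2 + 2*(4 + g) = -2 + (8 + 2*g) = 6 + 2*g)
z(C) = (-8 + C)/(-132 + C) (z(C) = (C - 8)/(C - 132) = (-8 + C)/(-132 + C))
(19467 - 1*(-6525)) + z(F(7)) = (19467 - 1*(-6525)) + (-8 + (6 + 2*7))/(-132 + (6 + 2*7)) = (19467 + 6525) + (-8 + (6 + 14))/(-132 + (6 + 14)) = 25992 + (-8 + 20)/(-132 + 20) = 25992 + 12/(-112) = 25992 - 1/112*12 = 25992 - 3/28 = 727773/28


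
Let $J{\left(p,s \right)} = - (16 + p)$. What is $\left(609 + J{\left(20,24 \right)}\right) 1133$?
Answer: $649209$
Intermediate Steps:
$J{\left(p,s \right)} = -16 - p$
$\left(609 + J{\left(20,24 \right)}\right) 1133 = \left(609 - 36\right) 1133 = 573 \cdot 1133 = 649209$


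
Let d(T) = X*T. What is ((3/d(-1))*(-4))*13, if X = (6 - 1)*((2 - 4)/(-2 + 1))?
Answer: 78/5 ≈ 15.600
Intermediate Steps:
X = 10 (X = 5*(-2/(-1)) = 5*(-2*(-1)) = 5*2 = 10)
d(T) = 10*T
((3/d(-1))*(-4))*13 = ((3/((10*(-1))))*(-4))*13 = ((3/(-10))*(-4))*13 = ((3*(-⅒))*(-4))*13 = -3/10*(-4)*13 = (6/5)*13 = 78/5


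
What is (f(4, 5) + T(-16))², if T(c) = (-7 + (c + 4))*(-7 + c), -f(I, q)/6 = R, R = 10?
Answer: 142129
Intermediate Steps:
f(I, q) = -60 (f(I, q) = -6*10 = -60)
T(c) = (-7 + c)*(-3 + c) (T(c) = (-7 + (4 + c))*(-7 + c) = (-3 + c)*(-7 + c) = (-7 + c)*(-3 + c))
(f(4, 5) + T(-16))² = (-60 + (21 + (-16)² - 10*(-16)))² = (-60 + (21 + 256 + 160))² = (-60 + 437)² = 377² = 142129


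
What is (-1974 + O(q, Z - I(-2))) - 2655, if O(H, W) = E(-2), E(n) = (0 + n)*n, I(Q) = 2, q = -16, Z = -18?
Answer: -4625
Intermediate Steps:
E(n) = n² (E(n) = n*n = n²)
O(H, W) = 4 (O(H, W) = (-2)² = 4)
(-1974 + O(q, Z - I(-2))) - 2655 = (-1974 + 4) - 2655 = -1970 - 2655 = -4625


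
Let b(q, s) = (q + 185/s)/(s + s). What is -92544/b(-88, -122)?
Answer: -2754849792/10921 ≈ -2.5225e+5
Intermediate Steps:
b(q, s) = (q + 185/s)/(2*s) (b(q, s) = (q + 185/s)/((2*s)) = (q + 185/s)*(1/(2*s)) = (q + 185/s)/(2*s))
-92544/b(-88, -122) = -92544*29768/(185 - 88*(-122)) = -92544*29768/(185 + 10736) = -92544/((1/2)*(1/14884)*10921) = -92544/10921/29768 = -92544*29768/10921 = -2754849792/10921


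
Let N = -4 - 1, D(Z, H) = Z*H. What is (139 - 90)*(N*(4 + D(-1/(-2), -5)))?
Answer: -735/2 ≈ -367.50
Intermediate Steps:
D(Z, H) = H*Z
N = -5
(139 - 90)*(N*(4 + D(-1/(-2), -5))) = (139 - 90)*(-5*(4 - (-5)/(-2))) = 49*(-5*(4 - (-5)*(-1)/2)) = 49*(-5*(4 - 5*½)) = 49*(-5*(4 - 5/2)) = 49*(-5*3/2) = 49*(-15/2) = -735/2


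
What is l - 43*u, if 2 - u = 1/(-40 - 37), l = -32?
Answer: -9129/77 ≈ -118.56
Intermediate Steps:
u = 155/77 (u = 2 - 1/(-40 - 37) = 2 - 1/(-77) = 2 - 1*(-1/77) = 2 + 1/77 = 155/77 ≈ 2.0130)
l - 43*u = -32 - 43*155/77 = -32 - 6665/77 = -9129/77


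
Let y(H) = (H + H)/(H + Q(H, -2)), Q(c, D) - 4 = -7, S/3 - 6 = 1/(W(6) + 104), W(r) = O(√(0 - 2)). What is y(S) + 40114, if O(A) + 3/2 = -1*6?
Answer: 38792558/967 ≈ 40116.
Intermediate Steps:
O(A) = -15/2 (O(A) = -3/2 - 1*6 = -3/2 - 6 = -15/2)
W(r) = -15/2
S = 3480/193 (S = 18 + 3/(-15/2 + 104) = 18 + 3/(193/2) = 18 + 3*(2/193) = 18 + 6/193 = 3480/193 ≈ 18.031)
Q(c, D) = -3 (Q(c, D) = 4 - 7 = -3)
y(H) = 2*H/(-3 + H) (y(H) = (H + H)/(H - 3) = (2*H)/(-3 + H) = 2*H/(-3 + H))
y(S) + 40114 = 2*(3480/193)/(-3 + 3480/193) + 40114 = 2*(3480/193)/(2901/193) + 40114 = 2*(3480/193)*(193/2901) + 40114 = 2320/967 + 40114 = 38792558/967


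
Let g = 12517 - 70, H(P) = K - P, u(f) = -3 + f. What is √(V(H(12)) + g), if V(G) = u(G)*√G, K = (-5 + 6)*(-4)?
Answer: √(12447 - 76*I) ≈ 111.57 - 0.3406*I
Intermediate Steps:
K = -4 (K = 1*(-4) = -4)
H(P) = -4 - P
g = 12447
V(G) = √G*(-3 + G) (V(G) = (-3 + G)*√G = √G*(-3 + G))
√(V(H(12)) + g) = √(√(-4 - 1*12)*(-3 + (-4 - 1*12)) + 12447) = √(√(-4 - 12)*(-3 + (-4 - 12)) + 12447) = √(√(-16)*(-3 - 16) + 12447) = √((4*I)*(-19) + 12447) = √(-76*I + 12447) = √(12447 - 76*I)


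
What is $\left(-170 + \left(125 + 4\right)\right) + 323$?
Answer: $282$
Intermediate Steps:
$\left(-170 + \left(125 + 4\right)\right) + 323 = \left(-170 + 129\right) + 323 = -41 + 323 = 282$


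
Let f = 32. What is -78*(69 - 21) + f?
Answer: -3712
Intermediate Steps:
-78*(69 - 21) + f = -78*(69 - 21) + 32 = -78*48 + 32 = -3744 + 32 = -3712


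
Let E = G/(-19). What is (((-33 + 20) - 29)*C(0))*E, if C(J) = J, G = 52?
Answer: 0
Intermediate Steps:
E = -52/19 (E = 52/(-19) = 52*(-1/19) = -52/19 ≈ -2.7368)
(((-33 + 20) - 29)*C(0))*E = (((-33 + 20) - 29)*0)*(-52/19) = ((-13 - 29)*0)*(-52/19) = -42*0*(-52/19) = 0*(-52/19) = 0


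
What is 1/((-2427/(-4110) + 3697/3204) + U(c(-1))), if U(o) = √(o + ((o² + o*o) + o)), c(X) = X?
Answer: 2194740/3828463 ≈ 0.57327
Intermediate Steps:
U(o) = √(2*o + 2*o²) (U(o) = √(o + ((o² + o²) + o)) = √(o + (2*o² + o)) = √(o + (o + 2*o²)) = √(2*o + 2*o²))
1/((-2427/(-4110) + 3697/3204) + U(c(-1))) = 1/((-2427/(-4110) + 3697/3204) + √2*√(-(1 - 1))) = 1/((-2427*(-1/4110) + 3697*(1/3204)) + √2*√(-1*0)) = 1/((809/1370 + 3697/3204) + √2*√0) = 1/(3828463/2194740 + √2*0) = 1/(3828463/2194740 + 0) = 1/(3828463/2194740) = 2194740/3828463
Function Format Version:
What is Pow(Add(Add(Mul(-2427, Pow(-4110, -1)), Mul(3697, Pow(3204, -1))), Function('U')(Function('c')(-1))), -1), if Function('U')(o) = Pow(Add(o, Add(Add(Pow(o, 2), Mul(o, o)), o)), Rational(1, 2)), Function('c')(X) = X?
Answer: Rational(2194740, 3828463) ≈ 0.57327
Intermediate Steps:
Function('U')(o) = Pow(Add(Mul(2, o), Mul(2, Pow(o, 2))), Rational(1, 2)) (Function('U')(o) = Pow(Add(o, Add(Add(Pow(o, 2), Pow(o, 2)), o)), Rational(1, 2)) = Pow(Add(o, Add(Mul(2, Pow(o, 2)), o)), Rational(1, 2)) = Pow(Add(o, Add(o, Mul(2, Pow(o, 2)))), Rational(1, 2)) = Pow(Add(Mul(2, o), Mul(2, Pow(o, 2))), Rational(1, 2)))
Pow(Add(Add(Mul(-2427, Pow(-4110, -1)), Mul(3697, Pow(3204, -1))), Function('U')(Function('c')(-1))), -1) = Pow(Add(Add(Mul(-2427, Pow(-4110, -1)), Mul(3697, Pow(3204, -1))), Mul(Pow(2, Rational(1, 2)), Pow(Mul(-1, Add(1, -1)), Rational(1, 2)))), -1) = Pow(Add(Add(Mul(-2427, Rational(-1, 4110)), Mul(3697, Rational(1, 3204))), Mul(Pow(2, Rational(1, 2)), Pow(Mul(-1, 0), Rational(1, 2)))), -1) = Pow(Add(Add(Rational(809, 1370), Rational(3697, 3204)), Mul(Pow(2, Rational(1, 2)), Pow(0, Rational(1, 2)))), -1) = Pow(Add(Rational(3828463, 2194740), Mul(Pow(2, Rational(1, 2)), 0)), -1) = Pow(Add(Rational(3828463, 2194740), 0), -1) = Pow(Rational(3828463, 2194740), -1) = Rational(2194740, 3828463)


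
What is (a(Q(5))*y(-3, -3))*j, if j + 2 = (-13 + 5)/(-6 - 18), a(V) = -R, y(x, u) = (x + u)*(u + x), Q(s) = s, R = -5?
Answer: -300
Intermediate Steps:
y(x, u) = (u + x)**2 (y(x, u) = (u + x)*(u + x) = (u + x)**2)
a(V) = 5 (a(V) = -1*(-5) = 5)
j = -5/3 (j = -2 + (-13 + 5)/(-6 - 18) = -2 - 8/(-24) = -2 - 8*(-1/24) = -2 + 1/3 = -5/3 ≈ -1.6667)
(a(Q(5))*y(-3, -3))*j = (5*(-3 - 3)**2)*(-5/3) = (5*(-6)**2)*(-5/3) = (5*36)*(-5/3) = 180*(-5/3) = -300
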